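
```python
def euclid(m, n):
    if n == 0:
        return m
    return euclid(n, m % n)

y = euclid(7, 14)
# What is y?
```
Call trace:
euclid(m=7, n=14)
  euclid(m=14, n=7)
    euclid(m=7, n=0)
    -> return 7
  -> return 7
-> return 7

Final answer: 7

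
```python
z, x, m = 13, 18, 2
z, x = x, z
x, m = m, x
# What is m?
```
Trace:
  z=13, x=18, m=2
  z=18, x=13, m=2
  z=18, x=2, m=13

Final answer: 13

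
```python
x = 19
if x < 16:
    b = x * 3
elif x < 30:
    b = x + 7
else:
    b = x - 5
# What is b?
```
Trace:
  x=19
  x=19, b=26

Final answer: 26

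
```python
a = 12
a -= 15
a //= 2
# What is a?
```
Trace:
  a=12
  a=-3
  a=-2

Final answer: -2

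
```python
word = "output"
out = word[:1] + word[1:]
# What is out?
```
Trace:
  word='output'
  word='output', out='output'

Final answer: 'output'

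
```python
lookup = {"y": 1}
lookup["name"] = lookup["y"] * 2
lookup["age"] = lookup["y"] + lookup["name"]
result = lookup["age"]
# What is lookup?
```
Trace:
  lookup={'y': 1}
  lookup={'y': 1, 'name': 2}
  lookup={'y': 1, 'name': 2, 'age': 3}
  lookup={'y': 1, 'name': 2, 'age': 3}, result=3

Final answer: {'y': 1, 'name': 2, 'age': 3}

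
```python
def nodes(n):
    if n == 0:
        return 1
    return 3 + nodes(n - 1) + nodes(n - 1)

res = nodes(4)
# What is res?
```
Call trace (a repeated sub-call is expanded the first time; later identical calls just restate its return value):
nodes(n=4)
  nodes(n=3)
    nodes(n=2)
      nodes(n=1)
        nodes(n=0)
        -> return 1
        nodes(n=0)
        -> return 1
      -> return 5
      nodes(n=1) -> return 5  (same call as traced above)
    -> return 13
    nodes(n=2) -> return 13  (same call as traced above)
  -> return 29
  nodes(n=3) -> return 29  (same call as traced above)
-> return 61

Final answer: 61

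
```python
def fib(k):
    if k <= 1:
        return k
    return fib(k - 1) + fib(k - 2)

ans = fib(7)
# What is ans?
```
Call trace (a repeated sub-call is expanded the first time; later identical calls just restate its return value):
fib(k=7)
  fib(k=6)
    fib(k=5)
      fib(k=4)
        fib(k=3)
          fib(k=2)
            fib(k=1)
            -> return 1
            fib(k=0)
            -> return 0
          -> return 1
          fib(k=1)
          -> return 1
        -> return 2
        fib(k=2) -> return 1  (same call as traced above)
      -> return 3
      fib(k=3) -> return 2  (same call as traced above)
    -> return 5
    fib(k=4) -> return 3  (same call as traced above)
  -> return 8
  fib(k=5) -> return 5  (same call as traced above)
-> return 13

Final answer: 13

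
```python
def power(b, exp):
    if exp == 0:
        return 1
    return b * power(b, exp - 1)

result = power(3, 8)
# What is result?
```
Call trace:
power(b=3, exp=8)
  power(b=3, exp=7)
    power(b=3, exp=6)
      power(b=3, exp=5)
        power(b=3, exp=4)
          power(b=3, exp=3)
            power(b=3, exp=2)
              power(b=3, exp=1)
                power(b=3, exp=0)
                -> return 1
              -> return 3
            -> return 9
          -> return 27
        -> return 81
      -> return 243
    -> return 729
  -> return 2187
-> return 6561

Final answer: 6561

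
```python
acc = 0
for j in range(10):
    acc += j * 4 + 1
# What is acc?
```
Trace:
  acc=0
  acc=1, j=0
  acc=6, j=1
  acc=15, j=2
  acc=28, j=3
  acc=45, j=4
  acc=66, j=5
  acc=91, j=6
  acc=120, j=7
  acc=153, j=8
  acc=190, j=9

Final answer: 190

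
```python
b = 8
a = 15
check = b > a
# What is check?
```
Trace:
  b=8
  b=8, a=15
  b=8, a=15, check=False

Final answer: False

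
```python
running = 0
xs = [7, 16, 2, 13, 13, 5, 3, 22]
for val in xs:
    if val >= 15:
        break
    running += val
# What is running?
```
Trace:
  running=0
  running=7, val=7
  running=7, val=16

Final answer: 7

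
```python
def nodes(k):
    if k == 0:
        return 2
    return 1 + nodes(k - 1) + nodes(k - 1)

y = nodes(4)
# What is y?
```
Call trace (a repeated sub-call is expanded the first time; later identical calls just restate its return value):
nodes(k=4)
  nodes(k=3)
    nodes(k=2)
      nodes(k=1)
        nodes(k=0)
        -> return 2
        nodes(k=0)
        -> return 2
      -> return 5
      nodes(k=1) -> return 5  (same call as traced above)
    -> return 11
    nodes(k=2) -> return 11  (same call as traced above)
  -> return 23
  nodes(k=3) -> return 23  (same call as traced above)
-> return 47

Final answer: 47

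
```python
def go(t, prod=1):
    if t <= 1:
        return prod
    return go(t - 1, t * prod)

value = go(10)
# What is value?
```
Call trace:
go(t=10, prod=1)
  go(t=9, prod=10)
    go(t=8, prod=90)
      go(t=7, prod=720)
        go(t=6, prod=5040)
          go(t=5, prod=30240)
            go(t=4, prod=151200)
              go(t=3, prod=604800)
                go(t=2, prod=1814400)
                  go(t=1, prod=3628800)
                  -> return 3628800
                -> return 3628800
              -> return 3628800
            -> return 3628800
          -> return 3628800
        -> return 3628800
      -> return 3628800
    -> return 3628800
  -> return 3628800
-> return 3628800

Final answer: 3628800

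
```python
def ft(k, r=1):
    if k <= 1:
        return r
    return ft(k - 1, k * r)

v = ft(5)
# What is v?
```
Call trace:
ft(k=5, r=1)
  ft(k=4, r=5)
    ft(k=3, r=20)
      ft(k=2, r=60)
        ft(k=1, r=120)
        -> return 120
      -> return 120
    -> return 120
  -> return 120
-> return 120

Final answer: 120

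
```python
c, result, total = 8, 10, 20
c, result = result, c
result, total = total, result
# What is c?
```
Trace:
  c=8, result=10, total=20
  c=10, result=8, total=20
  c=10, result=20, total=8

Final answer: 10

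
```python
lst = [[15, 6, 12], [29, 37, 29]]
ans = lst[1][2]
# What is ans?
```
Trace:
  lst=[[15, 6, 12], [29, 37, 29]]
  lst=[[15, 6, 12], [29, 37, 29]], ans=29

Final answer: 29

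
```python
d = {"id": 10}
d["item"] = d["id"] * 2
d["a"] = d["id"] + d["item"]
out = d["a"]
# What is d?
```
Trace:
  d={'id': 10}
  d={'id': 10, 'item': 20}
  d={'id': 10, 'item': 20, 'a': 30}
  d={'id': 10, 'item': 20, 'a': 30}, out=30

Final answer: {'id': 10, 'item': 20, 'a': 30}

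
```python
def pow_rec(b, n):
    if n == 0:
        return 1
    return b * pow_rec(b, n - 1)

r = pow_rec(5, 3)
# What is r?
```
Call trace:
pow_rec(b=5, n=3)
  pow_rec(b=5, n=2)
    pow_rec(b=5, n=1)
      pow_rec(b=5, n=0)
      -> return 1
    -> return 5
  -> return 25
-> return 125

Final answer: 125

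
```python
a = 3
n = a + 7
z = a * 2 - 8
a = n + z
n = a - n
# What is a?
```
Trace:
  a=3
  a=3, n=10
  a=3, n=10, z=-2
  a=8, n=10, z=-2
  a=8, n=-2, z=-2

Final answer: 8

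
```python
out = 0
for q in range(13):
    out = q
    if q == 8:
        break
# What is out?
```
Trace:
  out=0
  out=0, q=0
  out=1, q=1
  out=2, q=2
  out=3, q=3
  out=4, q=4
  out=5, q=5
  out=6, q=6
  out=7, q=7
  out=8, q=8

Final answer: 8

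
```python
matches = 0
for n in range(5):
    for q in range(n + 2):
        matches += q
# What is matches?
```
Trace:
  matches=0
  matches=0, n=0, q=0
  matches=1, n=0, q=1
  matches=1, n=1, q=0
  matches=2, n=1, q=1
  matches=4, n=1, q=2
  matches=4, n=2, q=0
  matches=5, n=2, q=1
  matches=7, n=2, q=2
  matches=10, n=2, q=3
  matches=10, n=3, q=0
  matches=11, n=3, q=1
  matches=13, n=3, q=2
  matches=16, n=3, q=3
  matches=20, n=3, q=4
  matches=20, n=4, q=0
  matches=21, n=4, q=1
  matches=23, n=4, q=2
  matches=26, n=4, q=3
  matches=30, n=4, q=4
  matches=35, n=4, q=5

Final answer: 35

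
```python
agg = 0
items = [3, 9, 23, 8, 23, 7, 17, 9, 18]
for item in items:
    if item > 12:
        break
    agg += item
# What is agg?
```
Trace:
  agg=0
  agg=3, item=3
  agg=12, item=9
  agg=12, item=23

Final answer: 12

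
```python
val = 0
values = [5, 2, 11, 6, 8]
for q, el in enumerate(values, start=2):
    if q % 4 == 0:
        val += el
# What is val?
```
Trace:
  val=0
  val=0, q=2, el=5
  val=0, q=3, el=2
  val=11, q=4, el=11
  val=11, q=5, el=6
  val=11, q=6, el=8

Final answer: 11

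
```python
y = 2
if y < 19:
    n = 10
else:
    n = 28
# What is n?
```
Trace:
  y=2
  y=2, n=10

Final answer: 10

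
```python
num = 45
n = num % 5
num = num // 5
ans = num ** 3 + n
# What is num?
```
Trace:
  num=45
  num=45, n=0
  num=9, n=0
  num=9, n=0, ans=729

Final answer: 9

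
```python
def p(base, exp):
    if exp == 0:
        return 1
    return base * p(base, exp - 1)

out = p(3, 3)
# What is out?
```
Call trace:
p(base=3, exp=3)
  p(base=3, exp=2)
    p(base=3, exp=1)
      p(base=3, exp=0)
      -> return 1
    -> return 3
  -> return 9
-> return 27

Final answer: 27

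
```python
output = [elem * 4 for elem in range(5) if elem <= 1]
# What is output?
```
Trace:
  elem=0
  elem=1
  elem=2
  elem=3
  elem=4
  output=[0, 4]

Final answer: [0, 4]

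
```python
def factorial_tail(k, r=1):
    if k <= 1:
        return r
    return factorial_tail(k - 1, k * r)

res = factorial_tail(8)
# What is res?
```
Call trace:
factorial_tail(k=8, r=1)
  factorial_tail(k=7, r=8)
    factorial_tail(k=6, r=56)
      factorial_tail(k=5, r=336)
        factorial_tail(k=4, r=1680)
          factorial_tail(k=3, r=6720)
            factorial_tail(k=2, r=20160)
              factorial_tail(k=1, r=40320)
              -> return 40320
            -> return 40320
          -> return 40320
        -> return 40320
      -> return 40320
    -> return 40320
  -> return 40320
-> return 40320

Final answer: 40320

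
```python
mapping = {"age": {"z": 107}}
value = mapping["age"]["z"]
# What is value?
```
Trace:
  mapping={'age': {'z': 107}}
  mapping={'age': {'z': 107}}, value=107

Final answer: 107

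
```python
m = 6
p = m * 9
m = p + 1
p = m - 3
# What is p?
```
Trace:
  m=6
  m=6, p=54
  m=55, p=54
  m=55, p=52

Final answer: 52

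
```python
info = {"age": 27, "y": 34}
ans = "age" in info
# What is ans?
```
Trace:
  info={'age': 27, 'y': 34}
  info={'age': 27, 'y': 34}, ans=True

Final answer: True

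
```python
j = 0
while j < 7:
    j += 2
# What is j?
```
Trace:
  j=0
  j=2
  j=4
  j=6
  j=8

Final answer: 8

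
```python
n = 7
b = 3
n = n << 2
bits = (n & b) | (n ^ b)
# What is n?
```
Trace:
  n=7
  n=7, b=3
  n=28, b=3
  n=28, b=3, bits=31

Final answer: 28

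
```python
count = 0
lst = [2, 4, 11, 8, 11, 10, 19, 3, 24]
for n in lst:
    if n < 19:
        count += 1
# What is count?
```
Trace:
  count=0
  count=1, n=2
  count=2, n=4
  count=3, n=11
  count=4, n=8
  count=5, n=11
  count=6, n=10
  count=6, n=19
  count=7, n=3
  count=7, n=24

Final answer: 7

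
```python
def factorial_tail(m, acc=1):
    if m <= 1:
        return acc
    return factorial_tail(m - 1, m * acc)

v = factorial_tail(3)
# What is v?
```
Call trace:
factorial_tail(m=3, acc=1)
  factorial_tail(m=2, acc=3)
    factorial_tail(m=1, acc=6)
    -> return 6
  -> return 6
-> return 6

Final answer: 6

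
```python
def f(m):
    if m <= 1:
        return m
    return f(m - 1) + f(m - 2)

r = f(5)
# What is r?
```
Call trace (a repeated sub-call is expanded the first time; later identical calls just restate its return value):
f(m=5)
  f(m=4)
    f(m=3)
      f(m=2)
        f(m=1)
        -> return 1
        f(m=0)
        -> return 0
      -> return 1
      f(m=1)
      -> return 1
    -> return 2
    f(m=2) -> return 1  (same call as traced above)
  -> return 3
  f(m=3) -> return 2  (same call as traced above)
-> return 5

Final answer: 5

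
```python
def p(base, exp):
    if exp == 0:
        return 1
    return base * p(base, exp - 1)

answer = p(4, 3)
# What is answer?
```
Call trace:
p(base=4, exp=3)
  p(base=4, exp=2)
    p(base=4, exp=1)
      p(base=4, exp=0)
      -> return 1
    -> return 4
  -> return 16
-> return 64

Final answer: 64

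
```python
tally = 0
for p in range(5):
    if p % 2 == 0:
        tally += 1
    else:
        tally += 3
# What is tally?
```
Trace:
  tally=0
  tally=1, p=0
  tally=4, p=1
  tally=5, p=2
  tally=8, p=3
  tally=9, p=4

Final answer: 9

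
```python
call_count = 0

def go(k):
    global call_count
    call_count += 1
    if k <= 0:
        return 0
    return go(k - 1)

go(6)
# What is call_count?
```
Call trace:
go(k=6)
  go(k=5)
    go(k=4)
      go(k=3)
        go(k=2)
          go(k=1)
            go(k=0)
            -> return 0
          -> return 0
        -> return 0
      -> return 0
    -> return 0
  -> return 0
-> return 0

call_count is incremented once per call. go is entered once for each k = 6, 5, 4, 3, 2, 1, 0 (the k <= 0 call returns without recursing), i.e. 6 + 1 calls.
call_count = 7

Final answer: 7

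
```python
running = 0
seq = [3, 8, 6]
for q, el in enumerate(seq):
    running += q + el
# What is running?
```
Trace:
  running=0
  running=3, q=0, el=3
  running=12, q=1, el=8
  running=20, q=2, el=6

Final answer: 20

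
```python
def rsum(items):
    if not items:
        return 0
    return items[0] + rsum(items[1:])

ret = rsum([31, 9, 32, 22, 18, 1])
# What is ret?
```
Call trace:
rsum(items=[31, 9, 32, 22, 18, 1])
  rsum(items=[9, 32, 22, 18, 1])
    rsum(items=[32, 22, 18, 1])
      rsum(items=[22, 18, 1])
        rsum(items=[18, 1])
          rsum(items=[1])
            rsum(items=[])
            -> return 0
          -> return 1
        -> return 19
      -> return 41
    -> return 73
  -> return 82
-> return 113

Final answer: 113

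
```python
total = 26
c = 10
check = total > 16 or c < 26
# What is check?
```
Trace:
  total=26
  total=26, c=10
  total=26, c=10, check=True

Final answer: True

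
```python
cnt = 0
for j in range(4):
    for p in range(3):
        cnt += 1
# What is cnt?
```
Trace:
  cnt=0
  cnt=1, j=0, p=0
  cnt=2, j=0, p=1
  cnt=3, j=0, p=2
  cnt=4, j=1, p=0
  cnt=5, j=1, p=1
  cnt=6, j=1, p=2
  cnt=7, j=2, p=0
  cnt=8, j=2, p=1
  cnt=9, j=2, p=2
  cnt=10, j=3, p=0
  cnt=11, j=3, p=1
  cnt=12, j=3, p=2

Final answer: 12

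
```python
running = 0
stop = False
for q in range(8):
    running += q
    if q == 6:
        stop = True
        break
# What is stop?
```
Trace:
  running=0
  running=0, stop=False
  running=0, stop=False, q=0
  running=1, stop=False, q=1
  running=3, stop=False, q=2
  running=6, stop=False, q=3
  running=10, stop=False, q=4
  running=15, stop=False, q=5
  running=21, stop=True, q=6

Final answer: True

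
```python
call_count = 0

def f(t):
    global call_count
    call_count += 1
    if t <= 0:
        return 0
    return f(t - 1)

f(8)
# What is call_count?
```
Call trace:
f(t=8)
  f(t=7)
    f(t=6)
      f(t=5)
        f(t=4)
          f(t=3)
            f(t=2)
              f(t=1)
                f(t=0)
                -> return 0
              -> return 0
            -> return 0
          -> return 0
        -> return 0
      -> return 0
    -> return 0
  -> return 0
-> return 0

call_count is incremented once per call. f is entered once for each t = 8, 7, 6, 5, 4, 3, 2, 1, 0 (the t <= 0 call returns without recursing), i.e. 8 + 1 calls.
call_count = 9

Final answer: 9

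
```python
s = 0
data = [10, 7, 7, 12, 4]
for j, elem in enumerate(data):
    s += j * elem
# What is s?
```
Trace:
  s=0
  s=0, j=0, elem=10
  s=7, j=1, elem=7
  s=21, j=2, elem=7
  s=57, j=3, elem=12
  s=73, j=4, elem=4

Final answer: 73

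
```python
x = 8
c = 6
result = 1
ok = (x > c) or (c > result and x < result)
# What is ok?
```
Trace:
  x=8
  x=8, c=6
  x=8, c=6, result=1
  x=8, c=6, result=1, ok=True

Final answer: True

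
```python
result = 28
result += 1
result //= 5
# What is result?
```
Trace:
  result=28
  result=29
  result=5

Final answer: 5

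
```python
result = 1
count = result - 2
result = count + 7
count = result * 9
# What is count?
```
Trace:
  result=1
  result=1, count=-1
  result=6, count=-1
  result=6, count=54

Final answer: 54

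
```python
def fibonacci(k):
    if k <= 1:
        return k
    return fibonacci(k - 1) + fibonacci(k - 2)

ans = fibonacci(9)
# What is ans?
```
Call trace (a repeated sub-call is expanded the first time; later identical calls just restate its return value):
fibonacci(k=9)
  fibonacci(k=8)
    fibonacci(k=7)
      fibonacci(k=6)
        fibonacci(k=5)
          fibonacci(k=4)
            fibonacci(k=3)
              fibonacci(k=2)
                fibonacci(k=1)
                -> return 1
                fibonacci(k=0)
                -> return 0
              -> return 1
              fibonacci(k=1)
              -> return 1
            -> return 2
            fibonacci(k=2) -> return 1  (same call as traced above)
          -> return 3
          fibonacci(k=3) -> return 2  (same call as traced above)
        -> return 5
        fibonacci(k=4) -> return 3  (same call as traced above)
      -> return 8
      fibonacci(k=5) -> return 5  (same call as traced above)
    -> return 13
    fibonacci(k=6) -> return 8  (same call as traced above)
  -> return 21
  fibonacci(k=7) -> return 13  (same call as traced above)
-> return 34

Final answer: 34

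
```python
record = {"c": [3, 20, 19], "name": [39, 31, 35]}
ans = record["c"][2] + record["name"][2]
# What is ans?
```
Trace:
  record={'c': [3, 20, 19], 'name': [39, 31, 35]}
  record={'c': [3, 20, 19], 'name': [39, 31, 35]}, ans=54

Final answer: 54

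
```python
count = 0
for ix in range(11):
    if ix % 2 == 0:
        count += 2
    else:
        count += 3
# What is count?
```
Trace:
  count=0
  count=2, ix=0
  count=5, ix=1
  count=7, ix=2
  count=10, ix=3
  count=12, ix=4
  count=15, ix=5
  count=17, ix=6
  count=20, ix=7
  count=22, ix=8
  count=25, ix=9
  count=27, ix=10

Final answer: 27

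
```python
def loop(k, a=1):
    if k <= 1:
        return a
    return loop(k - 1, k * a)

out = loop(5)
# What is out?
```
Call trace:
loop(k=5, a=1)
  loop(k=4, a=5)
    loop(k=3, a=20)
      loop(k=2, a=60)
        loop(k=1, a=120)
        -> return 120
      -> return 120
    -> return 120
  -> return 120
-> return 120

Final answer: 120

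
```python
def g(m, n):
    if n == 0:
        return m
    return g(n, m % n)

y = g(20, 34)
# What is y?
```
Call trace:
g(m=20, n=34)
  g(m=34, n=20)
    g(m=20, n=14)
      g(m=14, n=6)
        g(m=6, n=2)
          g(m=2, n=0)
          -> return 2
        -> return 2
      -> return 2
    -> return 2
  -> return 2
-> return 2

Final answer: 2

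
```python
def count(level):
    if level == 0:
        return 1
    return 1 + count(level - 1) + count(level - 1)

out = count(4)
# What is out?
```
Call trace (a repeated sub-call is expanded the first time; later identical calls just restate its return value):
count(level=4)
  count(level=3)
    count(level=2)
      count(level=1)
        count(level=0)
        -> return 1
        count(level=0)
        -> return 1
      -> return 3
      count(level=1) -> return 3  (same call as traced above)
    -> return 7
    count(level=2) -> return 7  (same call as traced above)
  -> return 15
  count(level=3) -> return 15  (same call as traced above)
-> return 31

Final answer: 31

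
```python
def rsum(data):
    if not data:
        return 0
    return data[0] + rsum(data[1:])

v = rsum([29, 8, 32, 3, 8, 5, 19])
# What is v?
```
Call trace:
rsum(data=[29, 8, 32, 3, 8, 5, 19])
  rsum(data=[8, 32, 3, 8, 5, 19])
    rsum(data=[32, 3, 8, 5, 19])
      rsum(data=[3, 8, 5, 19])
        rsum(data=[8, 5, 19])
          rsum(data=[5, 19])
            rsum(data=[19])
              rsum(data=[])
              -> return 0
            -> return 19
          -> return 24
        -> return 32
      -> return 35
    -> return 67
  -> return 75
-> return 104

Final answer: 104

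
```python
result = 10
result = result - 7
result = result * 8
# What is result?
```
Trace:
  result=10
  result=3
  result=24

Final answer: 24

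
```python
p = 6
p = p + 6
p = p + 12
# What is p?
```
Trace:
  p=6
  p=12
  p=24

Final answer: 24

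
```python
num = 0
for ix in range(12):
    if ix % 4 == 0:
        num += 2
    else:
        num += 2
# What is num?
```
Trace:
  num=0
  num=2, ix=0
  num=4, ix=1
  num=6, ix=2
  num=8, ix=3
  num=10, ix=4
  num=12, ix=5
  num=14, ix=6
  num=16, ix=7
  num=18, ix=8
  num=20, ix=9
  num=22, ix=10
  num=24, ix=11

Final answer: 24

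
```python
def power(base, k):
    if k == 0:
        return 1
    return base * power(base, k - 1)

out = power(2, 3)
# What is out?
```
Call trace:
power(base=2, k=3)
  power(base=2, k=2)
    power(base=2, k=1)
      power(base=2, k=0)
      -> return 1
    -> return 2
  -> return 4
-> return 8

Final answer: 8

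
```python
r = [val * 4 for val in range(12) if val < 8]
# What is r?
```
Trace:
  val=0
  val=1
  val=2
  val=3
  val=4
  val=5
  val=6
  val=7
  val=8
  val=9
  val=10
  val=11
  r=[0, 4, 8, 12, 16, 20, 24, 28]

Final answer: [0, 4, 8, 12, 16, 20, 24, 28]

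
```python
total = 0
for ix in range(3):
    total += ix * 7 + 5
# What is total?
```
Trace:
  total=0
  total=5, ix=0
  total=17, ix=1
  total=36, ix=2

Final answer: 36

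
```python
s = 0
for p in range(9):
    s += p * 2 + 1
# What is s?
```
Trace:
  s=0
  s=1, p=0
  s=4, p=1
  s=9, p=2
  s=16, p=3
  s=25, p=4
  s=36, p=5
  s=49, p=6
  s=64, p=7
  s=81, p=8

Final answer: 81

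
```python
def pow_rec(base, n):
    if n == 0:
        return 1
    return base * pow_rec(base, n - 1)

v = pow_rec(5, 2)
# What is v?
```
Call trace:
pow_rec(base=5, n=2)
  pow_rec(base=5, n=1)
    pow_rec(base=5, n=0)
    -> return 1
  -> return 5
-> return 25

Final answer: 25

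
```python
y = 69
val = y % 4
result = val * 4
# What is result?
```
Trace:
  y=69
  y=69, val=1
  y=69, val=1, result=4

Final answer: 4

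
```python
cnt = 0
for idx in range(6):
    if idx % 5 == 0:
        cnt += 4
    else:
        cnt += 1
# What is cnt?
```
Trace:
  cnt=0
  cnt=4, idx=0
  cnt=5, idx=1
  cnt=6, idx=2
  cnt=7, idx=3
  cnt=8, idx=4
  cnt=12, idx=5

Final answer: 12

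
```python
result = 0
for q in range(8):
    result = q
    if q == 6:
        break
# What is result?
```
Trace:
  result=0
  result=0, q=0
  result=1, q=1
  result=2, q=2
  result=3, q=3
  result=4, q=4
  result=5, q=5
  result=6, q=6

Final answer: 6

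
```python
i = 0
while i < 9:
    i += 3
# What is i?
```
Trace:
  i=0
  i=3
  i=6
  i=9

Final answer: 9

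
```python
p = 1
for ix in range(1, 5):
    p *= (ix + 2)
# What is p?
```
Trace:
  p=1
  p=3, ix=1
  p=12, ix=2
  p=60, ix=3
  p=360, ix=4

Final answer: 360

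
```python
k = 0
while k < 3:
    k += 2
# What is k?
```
Trace:
  k=0
  k=2
  k=4

Final answer: 4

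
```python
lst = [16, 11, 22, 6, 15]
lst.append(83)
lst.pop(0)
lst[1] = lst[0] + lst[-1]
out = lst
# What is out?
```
Trace:
  lst=[16, 11, 22, 6, 15]
  lst=[16, 11, 22, 6, 15, 83]
  lst=[11, 22, 6, 15, 83]
  lst=[11, 94, 6, 15, 83]
  lst=[11, 94, 6, 15, 83], out=[11, 94, 6, 15, 83]

Final answer: [11, 94, 6, 15, 83]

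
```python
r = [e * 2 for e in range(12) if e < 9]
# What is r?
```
Trace:
  e=0
  e=1
  e=2
  e=3
  e=4
  e=5
  e=6
  e=7
  e=8
  e=9
  e=10
  e=11
  r=[0, 2, 4, 6, 8, 10, 12, 14, 16]

Final answer: [0, 2, 4, 6, 8, 10, 12, 14, 16]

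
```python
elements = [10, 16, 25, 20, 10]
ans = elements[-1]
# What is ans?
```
Trace:
  elements=[10, 16, 25, 20, 10]
  elements=[10, 16, 25, 20, 10], ans=10

Final answer: 10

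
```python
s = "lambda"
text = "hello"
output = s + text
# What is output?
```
Trace:
  s='lambda'
  s='lambda', text='hello'
  s='lambda', text='hello', output='lambdahello'

Final answer: 'lambdahello'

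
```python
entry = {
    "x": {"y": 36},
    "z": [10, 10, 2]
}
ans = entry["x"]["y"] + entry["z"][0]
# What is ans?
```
Trace:
  entry={'x': {'y': 36}, 'z': [10, 10, 2]}
  entry={'x': {'y': 36}, 'z': [10, 10, 2]}, ans=46

Final answer: 46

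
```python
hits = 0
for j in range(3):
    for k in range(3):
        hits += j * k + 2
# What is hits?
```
Trace:
  hits=0
  hits=2, j=0, k=0
  hits=4, j=0, k=1
  hits=6, j=0, k=2
  hits=8, j=1, k=0
  hits=11, j=1, k=1
  hits=15, j=1, k=2
  hits=17, j=2, k=0
  hits=21, j=2, k=1
  hits=27, j=2, k=2

Final answer: 27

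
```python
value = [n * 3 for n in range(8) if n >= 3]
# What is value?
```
Trace:
  n=0
  n=1
  n=2
  n=3
  n=4
  n=5
  n=6
  n=7
  value=[9, 12, 15, 18, 21]

Final answer: [9, 12, 15, 18, 21]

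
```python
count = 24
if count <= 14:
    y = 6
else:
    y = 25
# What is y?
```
Trace:
  count=24
  count=24, y=25

Final answer: 25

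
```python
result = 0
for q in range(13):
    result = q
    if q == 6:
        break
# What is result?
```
Trace:
  result=0
  result=0, q=0
  result=1, q=1
  result=2, q=2
  result=3, q=3
  result=4, q=4
  result=5, q=5
  result=6, q=6

Final answer: 6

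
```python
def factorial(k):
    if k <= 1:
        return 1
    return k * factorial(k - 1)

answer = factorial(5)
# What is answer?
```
Call trace:
factorial(k=5)
  factorial(k=4)
    factorial(k=3)
      factorial(k=2)
        factorial(k=1)
        -> return 1
      -> return 2
    -> return 6
  -> return 24
-> return 120

Final answer: 120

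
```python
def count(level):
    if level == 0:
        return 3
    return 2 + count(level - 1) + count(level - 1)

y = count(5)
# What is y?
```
Call trace (a repeated sub-call is expanded the first time; later identical calls just restate its return value):
count(level=5)
  count(level=4)
    count(level=3)
      count(level=2)
        count(level=1)
          count(level=0)
          -> return 3
          count(level=0)
          -> return 3
        -> return 8
        count(level=1) -> return 8  (same call as traced above)
      -> return 18
      count(level=2) -> return 18  (same call as traced above)
    -> return 38
    count(level=3) -> return 38  (same call as traced above)
  -> return 78
  count(level=4) -> return 78  (same call as traced above)
-> return 158

Final answer: 158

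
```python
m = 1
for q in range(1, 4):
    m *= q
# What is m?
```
Trace:
  m=1
  m=1, q=1
  m=2, q=2
  m=6, q=3

Final answer: 6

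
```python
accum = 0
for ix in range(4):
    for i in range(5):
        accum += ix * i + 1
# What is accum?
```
Trace:
  accum=0
  accum=1, ix=0, i=0
  accum=2, ix=0, i=1
  accum=3, ix=0, i=2
  accum=4, ix=0, i=3
  accum=5, ix=0, i=4
  accum=6, ix=1, i=0
  accum=8, ix=1, i=1
  accum=11, ix=1, i=2
  accum=15, ix=1, i=3
  accum=20, ix=1, i=4
  accum=21, ix=2, i=0
  accum=24, ix=2, i=1
  accum=29, ix=2, i=2
  accum=36, ix=2, i=3
  accum=45, ix=2, i=4
  accum=46, ix=3, i=0
  accum=50, ix=3, i=1
  accum=57, ix=3, i=2
  accum=67, ix=3, i=3
  accum=80, ix=3, i=4

Final answer: 80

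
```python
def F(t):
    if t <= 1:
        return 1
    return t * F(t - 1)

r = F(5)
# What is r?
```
Call trace:
F(t=5)
  F(t=4)
    F(t=3)
      F(t=2)
        F(t=1)
        -> return 1
      -> return 2
    -> return 6
  -> return 24
-> return 120

Final answer: 120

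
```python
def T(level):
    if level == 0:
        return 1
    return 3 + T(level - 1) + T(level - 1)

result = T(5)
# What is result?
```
Call trace (a repeated sub-call is expanded the first time; later identical calls just restate its return value):
T(level=5)
  T(level=4)
    T(level=3)
      T(level=2)
        T(level=1)
          T(level=0)
          -> return 1
          T(level=0)
          -> return 1
        -> return 5
        T(level=1) -> return 5  (same call as traced above)
      -> return 13
      T(level=2) -> return 13  (same call as traced above)
    -> return 29
    T(level=3) -> return 29  (same call as traced above)
  -> return 61
  T(level=4) -> return 61  (same call as traced above)
-> return 125

Final answer: 125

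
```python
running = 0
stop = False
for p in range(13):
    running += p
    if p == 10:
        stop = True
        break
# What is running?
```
Trace:
  running=0
  running=0, stop=False
  running=0, stop=False, p=0
  running=1, stop=False, p=1
  running=3, stop=False, p=2
  running=6, stop=False, p=3
  running=10, stop=False, p=4
  running=15, stop=False, p=5
  running=21, stop=False, p=6
  running=28, stop=False, p=7
  running=36, stop=False, p=8
  running=45, stop=False, p=9
  running=55, stop=True, p=10

Final answer: 55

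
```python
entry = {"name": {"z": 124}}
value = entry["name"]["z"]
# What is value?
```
Trace:
  entry={'name': {'z': 124}}
  entry={'name': {'z': 124}}, value=124

Final answer: 124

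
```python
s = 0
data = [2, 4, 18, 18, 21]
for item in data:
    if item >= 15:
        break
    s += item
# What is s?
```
Trace:
  s=0
  s=2, item=2
  s=6, item=4
  s=6, item=18

Final answer: 6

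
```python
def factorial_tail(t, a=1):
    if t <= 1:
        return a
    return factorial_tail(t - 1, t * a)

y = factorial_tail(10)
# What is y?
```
Call trace:
factorial_tail(t=10, a=1)
  factorial_tail(t=9, a=10)
    factorial_tail(t=8, a=90)
      factorial_tail(t=7, a=720)
        factorial_tail(t=6, a=5040)
          factorial_tail(t=5, a=30240)
            factorial_tail(t=4, a=151200)
              factorial_tail(t=3, a=604800)
                factorial_tail(t=2, a=1814400)
                  factorial_tail(t=1, a=3628800)
                  -> return 3628800
                -> return 3628800
              -> return 3628800
            -> return 3628800
          -> return 3628800
        -> return 3628800
      -> return 3628800
    -> return 3628800
  -> return 3628800
-> return 3628800

Final answer: 3628800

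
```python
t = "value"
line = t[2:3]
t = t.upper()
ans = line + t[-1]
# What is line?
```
Trace:
  t='value'
  t='value', line='l'
  t='VALUE', line='l'
  t='VALUE', line='l', ans='lE'

Final answer: 'l'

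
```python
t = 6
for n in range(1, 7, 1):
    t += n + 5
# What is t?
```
Trace:
  t=6
  t=12, n=1
  t=19, n=2
  t=27, n=3
  t=36, n=4
  t=46, n=5
  t=57, n=6

Final answer: 57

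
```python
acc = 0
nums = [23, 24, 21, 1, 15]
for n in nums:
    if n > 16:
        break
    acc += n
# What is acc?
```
Trace:
  acc=0
  acc=0, n=23

Final answer: 0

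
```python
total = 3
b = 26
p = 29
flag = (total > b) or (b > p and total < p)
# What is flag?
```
Trace:
  total=3
  total=3, b=26
  total=3, b=26, p=29
  total=3, b=26, p=29, flag=False

Final answer: False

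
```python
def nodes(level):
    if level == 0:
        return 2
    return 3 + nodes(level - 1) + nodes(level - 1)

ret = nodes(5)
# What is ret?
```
Call trace (a repeated sub-call is expanded the first time; later identical calls just restate its return value):
nodes(level=5)
  nodes(level=4)
    nodes(level=3)
      nodes(level=2)
        nodes(level=1)
          nodes(level=0)
          -> return 2
          nodes(level=0)
          -> return 2
        -> return 7
        nodes(level=1) -> return 7  (same call as traced above)
      -> return 17
      nodes(level=2) -> return 17  (same call as traced above)
    -> return 37
    nodes(level=3) -> return 37  (same call as traced above)
  -> return 77
  nodes(level=4) -> return 77  (same call as traced above)
-> return 157

Final answer: 157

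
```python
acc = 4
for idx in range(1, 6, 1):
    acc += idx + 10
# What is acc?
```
Trace:
  acc=4
  acc=15, idx=1
  acc=27, idx=2
  acc=40, idx=3
  acc=54, idx=4
  acc=69, idx=5

Final answer: 69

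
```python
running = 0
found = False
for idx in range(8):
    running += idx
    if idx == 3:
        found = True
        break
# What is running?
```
Trace:
  running=0
  running=0, found=False
  running=0, found=False, idx=0
  running=1, found=False, idx=1
  running=3, found=False, idx=2
  running=6, found=True, idx=3

Final answer: 6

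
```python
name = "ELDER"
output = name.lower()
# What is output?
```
Trace:
  name='ELDER'
  name='ELDER', output='elder'

Final answer: 'elder'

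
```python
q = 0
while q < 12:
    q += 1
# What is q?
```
Trace:
  q=0
  q=1
  q=2
  q=3
  q=4
  q=5
  q=6
  q=7
  q=8
  q=9
  q=10
  q=11
  q=12

Final answer: 12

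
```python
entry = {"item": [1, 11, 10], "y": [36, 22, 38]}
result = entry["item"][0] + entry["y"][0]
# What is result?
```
Trace:
  entry={'item': [1, 11, 10], 'y': [36, 22, 38]}
  entry={'item': [1, 11, 10], 'y': [36, 22, 38]}, result=37

Final answer: 37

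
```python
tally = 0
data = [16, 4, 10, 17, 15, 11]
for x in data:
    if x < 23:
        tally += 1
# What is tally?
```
Trace:
  tally=0
  tally=1, x=16
  tally=2, x=4
  tally=3, x=10
  tally=4, x=17
  tally=5, x=15
  tally=6, x=11

Final answer: 6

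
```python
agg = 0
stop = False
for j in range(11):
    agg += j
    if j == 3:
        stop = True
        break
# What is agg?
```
Trace:
  agg=0
  agg=0, stop=False
  agg=0, stop=False, j=0
  agg=1, stop=False, j=1
  agg=3, stop=False, j=2
  agg=6, stop=True, j=3

Final answer: 6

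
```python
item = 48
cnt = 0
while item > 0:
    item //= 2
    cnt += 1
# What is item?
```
Trace:
  item=48
  item=48, cnt=0
  item=24, cnt=1
  item=12, cnt=2
  item=6, cnt=3
  item=3, cnt=4
  item=1, cnt=5
  item=0, cnt=6

Final answer: 0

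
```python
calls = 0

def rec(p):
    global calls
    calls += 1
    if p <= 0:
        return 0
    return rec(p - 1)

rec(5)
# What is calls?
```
Call trace:
rec(p=5)
  rec(p=4)
    rec(p=3)
      rec(p=2)
        rec(p=1)
          rec(p=0)
          -> return 0
        -> return 0
      -> return 0
    -> return 0
  -> return 0
-> return 0

calls is incremented once per call. rec is entered once for each p = 5, 4, 3, 2, 1, 0 (the p <= 0 call returns without recursing), i.e. 5 + 1 calls.
calls = 6

Final answer: 6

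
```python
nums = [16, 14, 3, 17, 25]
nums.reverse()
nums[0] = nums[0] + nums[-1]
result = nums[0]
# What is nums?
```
Trace:
  nums=[16, 14, 3, 17, 25]
  nums=[25, 17, 3, 14, 16]
  nums=[41, 17, 3, 14, 16]
  nums=[41, 17, 3, 14, 16], result=41

Final answer: [41, 17, 3, 14, 16]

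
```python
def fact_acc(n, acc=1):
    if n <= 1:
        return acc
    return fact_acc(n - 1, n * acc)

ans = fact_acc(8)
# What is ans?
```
Call trace:
fact_acc(n=8, acc=1)
  fact_acc(n=7, acc=8)
    fact_acc(n=6, acc=56)
      fact_acc(n=5, acc=336)
        fact_acc(n=4, acc=1680)
          fact_acc(n=3, acc=6720)
            fact_acc(n=2, acc=20160)
              fact_acc(n=1, acc=40320)
              -> return 40320
            -> return 40320
          -> return 40320
        -> return 40320
      -> return 40320
    -> return 40320
  -> return 40320
-> return 40320

Final answer: 40320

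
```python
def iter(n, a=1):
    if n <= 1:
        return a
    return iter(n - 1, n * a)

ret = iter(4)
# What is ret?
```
Call trace:
iter(n=4, a=1)
  iter(n=3, a=4)
    iter(n=2, a=12)
      iter(n=1, a=24)
      -> return 24
    -> return 24
  -> return 24
-> return 24

Final answer: 24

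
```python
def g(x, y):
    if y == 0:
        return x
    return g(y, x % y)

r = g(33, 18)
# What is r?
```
Call trace:
g(x=33, y=18)
  g(x=18, y=15)
    g(x=15, y=3)
      g(x=3, y=0)
      -> return 3
    -> return 3
  -> return 3
-> return 3

Final answer: 3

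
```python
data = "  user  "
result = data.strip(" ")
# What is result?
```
Trace:
  data='  user  '
  data='  user  ', result='user'

Final answer: 'user'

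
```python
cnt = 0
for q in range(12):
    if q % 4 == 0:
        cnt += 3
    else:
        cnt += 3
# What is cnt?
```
Trace:
  cnt=0
  cnt=3, q=0
  cnt=6, q=1
  cnt=9, q=2
  cnt=12, q=3
  cnt=15, q=4
  cnt=18, q=5
  cnt=21, q=6
  cnt=24, q=7
  cnt=27, q=8
  cnt=30, q=9
  cnt=33, q=10
  cnt=36, q=11

Final answer: 36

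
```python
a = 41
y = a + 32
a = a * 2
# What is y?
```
Trace:
  a=41
  a=41, y=73
  a=82, y=73

Final answer: 73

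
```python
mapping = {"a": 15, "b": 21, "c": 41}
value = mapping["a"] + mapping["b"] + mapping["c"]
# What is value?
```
Trace:
  mapping={'a': 15, 'b': 21, 'c': 41}
  mapping={'a': 15, 'b': 21, 'c': 41}, value=77

Final answer: 77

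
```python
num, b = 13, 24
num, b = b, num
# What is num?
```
Trace:
  num=13, b=24
  num=24, b=13

Final answer: 24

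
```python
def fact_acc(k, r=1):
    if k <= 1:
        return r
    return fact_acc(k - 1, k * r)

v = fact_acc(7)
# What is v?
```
Call trace:
fact_acc(k=7, r=1)
  fact_acc(k=6, r=7)
    fact_acc(k=5, r=42)
      fact_acc(k=4, r=210)
        fact_acc(k=3, r=840)
          fact_acc(k=2, r=2520)
            fact_acc(k=1, r=5040)
            -> return 5040
          -> return 5040
        -> return 5040
      -> return 5040
    -> return 5040
  -> return 5040
-> return 5040

Final answer: 5040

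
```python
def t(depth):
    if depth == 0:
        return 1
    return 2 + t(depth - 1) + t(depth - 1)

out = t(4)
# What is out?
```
Call trace (a repeated sub-call is expanded the first time; later identical calls just restate its return value):
t(depth=4)
  t(depth=3)
    t(depth=2)
      t(depth=1)
        t(depth=0)
        -> return 1
        t(depth=0)
        -> return 1
      -> return 4
      t(depth=1) -> return 4  (same call as traced above)
    -> return 10
    t(depth=2) -> return 10  (same call as traced above)
  -> return 22
  t(depth=3) -> return 22  (same call as traced above)
-> return 46

Final answer: 46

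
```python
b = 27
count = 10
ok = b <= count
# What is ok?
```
Trace:
  b=27
  b=27, count=10
  b=27, count=10, ok=False

Final answer: False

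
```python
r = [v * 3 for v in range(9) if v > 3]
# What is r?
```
Trace:
  v=0
  v=1
  v=2
  v=3
  v=4
  v=5
  v=6
  v=7
  v=8
  r=[12, 15, 18, 21, 24]

Final answer: [12, 15, 18, 21, 24]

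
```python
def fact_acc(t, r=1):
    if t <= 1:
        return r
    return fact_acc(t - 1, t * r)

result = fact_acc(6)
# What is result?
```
Call trace:
fact_acc(t=6, r=1)
  fact_acc(t=5, r=6)
    fact_acc(t=4, r=30)
      fact_acc(t=3, r=120)
        fact_acc(t=2, r=360)
          fact_acc(t=1, r=720)
          -> return 720
        -> return 720
      -> return 720
    -> return 720
  -> return 720
-> return 720

Final answer: 720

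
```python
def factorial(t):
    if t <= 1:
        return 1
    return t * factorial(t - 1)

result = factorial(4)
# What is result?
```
Call trace:
factorial(t=4)
  factorial(t=3)
    factorial(t=2)
      factorial(t=1)
      -> return 1
    -> return 2
  -> return 6
-> return 24

Final answer: 24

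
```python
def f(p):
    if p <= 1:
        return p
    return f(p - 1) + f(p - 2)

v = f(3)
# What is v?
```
Call trace:
f(p=3)
  f(p=2)
    f(p=1)
    -> return 1
    f(p=0)
    -> return 0
  -> return 1
  f(p=1)
  -> return 1
-> return 2

Final answer: 2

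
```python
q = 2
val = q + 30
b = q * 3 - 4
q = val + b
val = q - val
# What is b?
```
Trace:
  q=2
  q=2, val=32
  q=2, val=32, b=2
  q=34, val=32, b=2
  q=34, val=2, b=2

Final answer: 2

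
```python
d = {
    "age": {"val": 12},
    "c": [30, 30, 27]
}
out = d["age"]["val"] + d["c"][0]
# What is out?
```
Trace:
  d={'age': {'val': 12}, 'c': [30, 30, 27]}
  d={'age': {'val': 12}, 'c': [30, 30, 27]}, out=42

Final answer: 42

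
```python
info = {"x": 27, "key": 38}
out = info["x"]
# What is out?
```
Trace:
  info={'x': 27, 'key': 38}
  info={'x': 27, 'key': 38}, out=27

Final answer: 27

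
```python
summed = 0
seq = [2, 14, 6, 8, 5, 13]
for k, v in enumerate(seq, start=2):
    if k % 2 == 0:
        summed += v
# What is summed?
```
Trace:
  summed=0
  summed=2, k=2, v=2
  summed=2, k=3, v=14
  summed=8, k=4, v=6
  summed=8, k=5, v=8
  summed=13, k=6, v=5
  summed=13, k=7, v=13

Final answer: 13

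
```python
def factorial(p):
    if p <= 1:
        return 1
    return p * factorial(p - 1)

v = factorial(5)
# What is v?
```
Call trace:
factorial(p=5)
  factorial(p=4)
    factorial(p=3)
      factorial(p=2)
        factorial(p=1)
        -> return 1
      -> return 2
    -> return 6
  -> return 24
-> return 120

Final answer: 120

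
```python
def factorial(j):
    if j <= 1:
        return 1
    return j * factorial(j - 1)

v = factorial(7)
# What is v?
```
Call trace:
factorial(j=7)
  factorial(j=6)
    factorial(j=5)
      factorial(j=4)
        factorial(j=3)
          factorial(j=2)
            factorial(j=1)
            -> return 1
          -> return 2
        -> return 6
      -> return 24
    -> return 120
  -> return 720
-> return 5040

Final answer: 5040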